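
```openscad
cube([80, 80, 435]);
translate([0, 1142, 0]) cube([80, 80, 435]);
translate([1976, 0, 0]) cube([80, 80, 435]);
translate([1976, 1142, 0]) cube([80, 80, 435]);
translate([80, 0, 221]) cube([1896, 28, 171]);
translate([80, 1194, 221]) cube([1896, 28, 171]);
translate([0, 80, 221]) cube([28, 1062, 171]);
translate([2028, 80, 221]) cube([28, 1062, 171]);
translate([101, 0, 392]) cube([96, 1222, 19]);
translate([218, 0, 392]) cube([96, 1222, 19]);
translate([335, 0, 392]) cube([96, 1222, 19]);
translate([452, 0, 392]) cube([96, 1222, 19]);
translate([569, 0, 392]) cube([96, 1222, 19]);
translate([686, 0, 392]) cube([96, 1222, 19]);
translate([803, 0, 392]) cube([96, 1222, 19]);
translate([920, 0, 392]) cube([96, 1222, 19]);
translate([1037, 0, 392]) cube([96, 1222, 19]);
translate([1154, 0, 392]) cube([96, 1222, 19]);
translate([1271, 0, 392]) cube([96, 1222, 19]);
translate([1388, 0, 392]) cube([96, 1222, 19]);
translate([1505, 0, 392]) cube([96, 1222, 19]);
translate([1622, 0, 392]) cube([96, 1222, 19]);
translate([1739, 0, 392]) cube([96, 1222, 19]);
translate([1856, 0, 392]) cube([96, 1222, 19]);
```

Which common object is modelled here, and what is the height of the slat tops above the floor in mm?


A bed frame. The slat-top height is 411 mm.

Four posts, four rails, and a row of slats — a bed frame. Slats sit on the rails at z = 221 + 171 = 392; with slat thickness 19, the top is 411 mm.


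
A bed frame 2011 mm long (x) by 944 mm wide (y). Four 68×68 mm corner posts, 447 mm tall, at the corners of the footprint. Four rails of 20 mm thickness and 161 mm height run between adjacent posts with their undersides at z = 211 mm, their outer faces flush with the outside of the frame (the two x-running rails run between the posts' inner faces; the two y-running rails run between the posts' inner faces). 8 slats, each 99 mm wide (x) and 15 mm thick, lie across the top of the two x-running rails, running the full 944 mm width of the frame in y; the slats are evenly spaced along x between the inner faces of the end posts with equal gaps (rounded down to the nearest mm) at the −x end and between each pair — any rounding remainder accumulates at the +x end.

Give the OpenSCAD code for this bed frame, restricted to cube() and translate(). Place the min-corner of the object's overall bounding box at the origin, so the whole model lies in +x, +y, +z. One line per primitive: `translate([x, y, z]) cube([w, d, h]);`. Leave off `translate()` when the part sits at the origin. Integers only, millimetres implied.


cube([68, 68, 447]);
translate([0, 876, 0]) cube([68, 68, 447]);
translate([1943, 0, 0]) cube([68, 68, 447]);
translate([1943, 876, 0]) cube([68, 68, 447]);
translate([68, 0, 211]) cube([1875, 20, 161]);
translate([68, 924, 211]) cube([1875, 20, 161]);
translate([0, 68, 211]) cube([20, 808, 161]);
translate([1991, 68, 211]) cube([20, 808, 161]);
translate([188, 0, 372]) cube([99, 944, 15]);
translate([407, 0, 372]) cube([99, 944, 15]);
translate([626, 0, 372]) cube([99, 944, 15]);
translate([845, 0, 372]) cube([99, 944, 15]);
translate([1064, 0, 372]) cube([99, 944, 15]);
translate([1283, 0, 372]) cube([99, 944, 15]);
translate([1502, 0, 372]) cube([99, 944, 15]);
translate([1721, 0, 372]) cube([99, 944, 15]);


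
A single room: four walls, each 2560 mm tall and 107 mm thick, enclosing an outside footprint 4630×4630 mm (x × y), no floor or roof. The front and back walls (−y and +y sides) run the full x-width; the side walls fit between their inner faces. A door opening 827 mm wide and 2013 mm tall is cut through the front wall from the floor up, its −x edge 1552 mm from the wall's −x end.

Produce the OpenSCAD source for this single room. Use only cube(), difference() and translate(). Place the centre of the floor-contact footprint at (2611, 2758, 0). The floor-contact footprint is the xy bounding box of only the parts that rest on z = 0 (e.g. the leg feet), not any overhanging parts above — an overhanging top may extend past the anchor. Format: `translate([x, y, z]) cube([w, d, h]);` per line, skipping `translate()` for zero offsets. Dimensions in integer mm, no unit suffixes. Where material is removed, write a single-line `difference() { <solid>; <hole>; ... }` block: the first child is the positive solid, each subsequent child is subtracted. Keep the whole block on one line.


difference() { translate([296, 443, 0]) cube([4630, 107, 2560]); translate([1848, 443, 0]) cube([827, 107, 2013]); }
translate([296, 4966, 0]) cube([4630, 107, 2560]);
translate([296, 550, 0]) cube([107, 4416, 2560]);
translate([4819, 550, 0]) cube([107, 4416, 2560]);


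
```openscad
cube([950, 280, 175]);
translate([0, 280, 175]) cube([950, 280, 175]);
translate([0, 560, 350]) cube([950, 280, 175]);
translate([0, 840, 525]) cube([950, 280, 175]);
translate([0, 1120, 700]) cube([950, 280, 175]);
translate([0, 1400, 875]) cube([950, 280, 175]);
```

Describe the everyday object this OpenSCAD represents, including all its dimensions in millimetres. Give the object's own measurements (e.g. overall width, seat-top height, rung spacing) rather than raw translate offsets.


A straight staircase of 6 solid steps. Each step is 950 mm wide (x), 280 mm deep (y, the going) and 175 mm tall (the rise). The first step rests on the floor; each subsequent step sits one going further in +y and one rise higher in +z, directly behind and above the previous step with no overlap.


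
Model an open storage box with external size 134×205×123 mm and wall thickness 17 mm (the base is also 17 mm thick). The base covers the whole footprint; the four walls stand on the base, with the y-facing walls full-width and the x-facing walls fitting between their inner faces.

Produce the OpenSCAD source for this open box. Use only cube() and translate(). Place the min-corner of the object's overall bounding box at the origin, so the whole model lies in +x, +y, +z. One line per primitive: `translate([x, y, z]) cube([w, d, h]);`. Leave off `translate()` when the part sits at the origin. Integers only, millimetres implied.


cube([134, 205, 17]);
translate([0, 0, 17]) cube([134, 17, 106]);
translate([0, 188, 17]) cube([134, 17, 106]);
translate([0, 17, 17]) cube([17, 171, 106]);
translate([117, 17, 17]) cube([17, 171, 106]);


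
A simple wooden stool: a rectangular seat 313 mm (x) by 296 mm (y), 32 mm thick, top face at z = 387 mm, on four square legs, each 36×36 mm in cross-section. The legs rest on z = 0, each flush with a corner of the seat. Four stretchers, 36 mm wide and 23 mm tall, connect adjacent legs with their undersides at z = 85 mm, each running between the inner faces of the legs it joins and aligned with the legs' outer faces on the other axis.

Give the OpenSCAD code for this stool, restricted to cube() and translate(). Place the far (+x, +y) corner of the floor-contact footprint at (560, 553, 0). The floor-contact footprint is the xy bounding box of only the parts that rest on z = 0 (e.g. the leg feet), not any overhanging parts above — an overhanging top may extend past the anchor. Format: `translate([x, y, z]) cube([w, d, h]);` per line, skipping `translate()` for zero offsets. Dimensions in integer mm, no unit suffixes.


translate([247, 257, 355]) cube([313, 296, 32]);
translate([247, 257, 0]) cube([36, 36, 355]);
translate([524, 257, 0]) cube([36, 36, 355]);
translate([247, 517, 0]) cube([36, 36, 355]);
translate([524, 517, 0]) cube([36, 36, 355]);
translate([283, 257, 85]) cube([241, 36, 23]);
translate([283, 517, 85]) cube([241, 36, 23]);
translate([247, 293, 85]) cube([36, 224, 23]);
translate([524, 293, 85]) cube([36, 224, 23]);


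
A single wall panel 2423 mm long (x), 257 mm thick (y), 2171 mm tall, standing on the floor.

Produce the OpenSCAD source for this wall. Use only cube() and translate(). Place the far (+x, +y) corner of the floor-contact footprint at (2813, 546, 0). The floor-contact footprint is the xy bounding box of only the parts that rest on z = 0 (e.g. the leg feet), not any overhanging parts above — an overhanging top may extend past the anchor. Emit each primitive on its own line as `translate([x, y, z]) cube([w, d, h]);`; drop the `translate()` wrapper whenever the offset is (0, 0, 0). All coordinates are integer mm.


translate([390, 289, 0]) cube([2423, 257, 2171]);


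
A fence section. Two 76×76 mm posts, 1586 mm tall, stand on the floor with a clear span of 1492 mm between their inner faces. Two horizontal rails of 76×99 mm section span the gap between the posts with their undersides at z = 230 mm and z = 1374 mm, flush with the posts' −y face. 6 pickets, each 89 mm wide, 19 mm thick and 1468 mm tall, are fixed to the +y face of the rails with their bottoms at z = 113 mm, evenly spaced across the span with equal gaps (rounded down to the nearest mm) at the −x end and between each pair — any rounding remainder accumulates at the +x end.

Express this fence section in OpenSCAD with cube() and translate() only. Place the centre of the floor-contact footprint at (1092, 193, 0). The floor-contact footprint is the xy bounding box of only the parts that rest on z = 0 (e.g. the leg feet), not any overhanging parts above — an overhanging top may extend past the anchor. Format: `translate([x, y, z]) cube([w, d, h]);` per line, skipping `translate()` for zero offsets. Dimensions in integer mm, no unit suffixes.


translate([270, 155, 0]) cube([76, 76, 1586]);
translate([1838, 155, 0]) cube([76, 76, 1586]);
translate([346, 155, 230]) cube([1492, 76, 99]);
translate([346, 155, 1374]) cube([1492, 76, 99]);
translate([482, 231, 113]) cube([89, 19, 1468]);
translate([707, 231, 113]) cube([89, 19, 1468]);
translate([932, 231, 113]) cube([89, 19, 1468]);
translate([1157, 231, 113]) cube([89, 19, 1468]);
translate([1382, 231, 113]) cube([89, 19, 1468]);
translate([1607, 231, 113]) cube([89, 19, 1468]);


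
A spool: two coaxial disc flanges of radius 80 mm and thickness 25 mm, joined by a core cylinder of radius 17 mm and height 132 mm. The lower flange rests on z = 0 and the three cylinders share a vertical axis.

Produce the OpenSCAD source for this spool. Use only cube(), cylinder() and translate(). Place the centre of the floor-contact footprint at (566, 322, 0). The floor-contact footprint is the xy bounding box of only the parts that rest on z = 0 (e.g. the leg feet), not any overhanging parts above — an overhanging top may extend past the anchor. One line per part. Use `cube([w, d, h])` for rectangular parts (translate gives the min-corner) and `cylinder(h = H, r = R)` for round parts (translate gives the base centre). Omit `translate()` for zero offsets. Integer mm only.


translate([566, 322, 0]) cylinder(h = 25, r = 80);
translate([566, 322, 25]) cylinder(h = 132, r = 17);
translate([566, 322, 157]) cylinder(h = 25, r = 80);


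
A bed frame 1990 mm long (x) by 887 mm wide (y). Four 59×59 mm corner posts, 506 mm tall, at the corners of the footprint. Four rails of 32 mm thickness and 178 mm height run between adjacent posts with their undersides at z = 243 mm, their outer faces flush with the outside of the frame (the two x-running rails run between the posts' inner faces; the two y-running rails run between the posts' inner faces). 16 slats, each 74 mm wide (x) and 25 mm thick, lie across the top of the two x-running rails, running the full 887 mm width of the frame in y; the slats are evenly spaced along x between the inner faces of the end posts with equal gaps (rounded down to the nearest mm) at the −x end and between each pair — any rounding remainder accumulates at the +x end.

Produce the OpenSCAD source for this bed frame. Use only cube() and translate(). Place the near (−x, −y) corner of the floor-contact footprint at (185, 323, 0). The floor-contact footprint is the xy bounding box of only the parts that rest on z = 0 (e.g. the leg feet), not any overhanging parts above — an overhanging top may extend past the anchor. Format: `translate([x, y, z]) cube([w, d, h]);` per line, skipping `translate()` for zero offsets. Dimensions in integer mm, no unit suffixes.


// slat z = rail_z + rail_h = 243 + 178 = 421
// slat gap = ⌊(1872 − 16·74) / 17⌋ = 40
translate([185, 323, 0]) cube([59, 59, 506]);
translate([185, 1151, 0]) cube([59, 59, 506]);
translate([2116, 323, 0]) cube([59, 59, 506]);
translate([2116, 1151, 0]) cube([59, 59, 506]);
translate([244, 323, 243]) cube([1872, 32, 178]);
translate([244, 1178, 243]) cube([1872, 32, 178]);
translate([185, 382, 243]) cube([32, 769, 178]);
translate([2143, 382, 243]) cube([32, 769, 178]);
translate([284, 323, 421]) cube([74, 887, 25]);
translate([398, 323, 421]) cube([74, 887, 25]);
translate([512, 323, 421]) cube([74, 887, 25]);
translate([626, 323, 421]) cube([74, 887, 25]);
translate([740, 323, 421]) cube([74, 887, 25]);
translate([854, 323, 421]) cube([74, 887, 25]);
translate([968, 323, 421]) cube([74, 887, 25]);
translate([1082, 323, 421]) cube([74, 887, 25]);
translate([1196, 323, 421]) cube([74, 887, 25]);
translate([1310, 323, 421]) cube([74, 887, 25]);
translate([1424, 323, 421]) cube([74, 887, 25]);
translate([1538, 323, 421]) cube([74, 887, 25]);
translate([1652, 323, 421]) cube([74, 887, 25]);
translate([1766, 323, 421]) cube([74, 887, 25]);
translate([1880, 323, 421]) cube([74, 887, 25]);
translate([1994, 323, 421]) cube([74, 887, 25]);


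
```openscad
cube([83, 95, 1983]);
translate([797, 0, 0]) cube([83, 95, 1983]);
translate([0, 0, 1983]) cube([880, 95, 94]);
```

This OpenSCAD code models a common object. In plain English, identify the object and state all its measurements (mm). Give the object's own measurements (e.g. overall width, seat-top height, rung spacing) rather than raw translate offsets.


A door frame. The clear opening is 714 mm wide and 1983 mm high. Two 83 mm wide jambs, 95 mm deep, stand either side of the opening from the floor to the top of the opening. A 94 mm thick head sits across the top of both jambs, spanning the full outside width of the frame.


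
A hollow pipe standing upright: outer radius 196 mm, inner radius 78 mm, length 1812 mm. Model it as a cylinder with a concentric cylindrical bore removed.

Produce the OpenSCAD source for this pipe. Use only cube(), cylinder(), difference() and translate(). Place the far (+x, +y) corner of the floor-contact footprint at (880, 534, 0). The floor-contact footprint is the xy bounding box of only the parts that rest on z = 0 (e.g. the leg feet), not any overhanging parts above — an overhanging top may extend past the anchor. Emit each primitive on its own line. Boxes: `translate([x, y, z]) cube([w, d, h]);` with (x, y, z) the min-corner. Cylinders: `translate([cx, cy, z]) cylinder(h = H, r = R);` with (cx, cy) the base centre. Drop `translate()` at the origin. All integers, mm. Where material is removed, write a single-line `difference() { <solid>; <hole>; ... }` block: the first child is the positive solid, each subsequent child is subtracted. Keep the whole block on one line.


difference() { translate([684, 338, 0]) cylinder(h = 1812, r = 196); translate([684, 338, 0]) cylinder(h = 1812, r = 78); }


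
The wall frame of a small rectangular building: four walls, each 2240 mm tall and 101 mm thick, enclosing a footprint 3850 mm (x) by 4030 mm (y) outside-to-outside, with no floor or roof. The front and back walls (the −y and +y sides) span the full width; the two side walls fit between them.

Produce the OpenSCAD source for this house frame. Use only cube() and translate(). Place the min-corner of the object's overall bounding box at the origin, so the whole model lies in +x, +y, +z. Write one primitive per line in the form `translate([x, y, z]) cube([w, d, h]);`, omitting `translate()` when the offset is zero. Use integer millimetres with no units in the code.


cube([3850, 101, 2240]);
translate([0, 3929, 0]) cube([3850, 101, 2240]);
translate([0, 101, 0]) cube([101, 3828, 2240]);
translate([3749, 101, 0]) cube([101, 3828, 2240]);


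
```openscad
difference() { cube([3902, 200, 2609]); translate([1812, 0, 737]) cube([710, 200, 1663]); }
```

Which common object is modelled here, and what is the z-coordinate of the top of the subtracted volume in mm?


A wall with a window opening. The window head height is 2400 mm.

A wall with a rectangular opening subtracted — a window. Sill at z = 737, opening 1663 mm tall, so the head is at 737 + 1663 = 2400 mm.


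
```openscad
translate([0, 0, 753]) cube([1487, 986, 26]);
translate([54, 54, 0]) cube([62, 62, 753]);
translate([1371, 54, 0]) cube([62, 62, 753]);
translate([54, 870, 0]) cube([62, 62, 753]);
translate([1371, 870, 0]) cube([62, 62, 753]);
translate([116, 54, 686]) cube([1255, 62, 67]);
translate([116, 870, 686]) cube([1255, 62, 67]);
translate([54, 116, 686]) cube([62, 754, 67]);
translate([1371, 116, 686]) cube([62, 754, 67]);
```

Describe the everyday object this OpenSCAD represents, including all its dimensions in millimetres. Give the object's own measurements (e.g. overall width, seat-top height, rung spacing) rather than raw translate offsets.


A table: top 1487 mm (x) × 986 mm (y), 26 mm thick, upper face at z = 779 mm, on four 62×62 mm square legs, each inset 54 mm from the nearest pair of top edges from z = 0 to the bottom of the top. Four apron rails, 62 mm thick and 67 mm tall, run between adjacent legs with their top edges flush with the underside of the top and their outer faces flush with the legs' outer faces.


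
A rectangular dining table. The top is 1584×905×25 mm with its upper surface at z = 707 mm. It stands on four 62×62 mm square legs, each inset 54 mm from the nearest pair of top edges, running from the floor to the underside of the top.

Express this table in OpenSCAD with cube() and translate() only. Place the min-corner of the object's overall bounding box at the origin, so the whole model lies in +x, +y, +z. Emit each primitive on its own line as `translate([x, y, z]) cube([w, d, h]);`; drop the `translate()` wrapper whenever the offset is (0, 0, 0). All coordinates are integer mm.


translate([0, 0, 682]) cube([1584, 905, 25]);
translate([54, 54, 0]) cube([62, 62, 682]);
translate([1468, 54, 0]) cube([62, 62, 682]);
translate([54, 789, 0]) cube([62, 62, 682]);
translate([1468, 789, 0]) cube([62, 62, 682]);


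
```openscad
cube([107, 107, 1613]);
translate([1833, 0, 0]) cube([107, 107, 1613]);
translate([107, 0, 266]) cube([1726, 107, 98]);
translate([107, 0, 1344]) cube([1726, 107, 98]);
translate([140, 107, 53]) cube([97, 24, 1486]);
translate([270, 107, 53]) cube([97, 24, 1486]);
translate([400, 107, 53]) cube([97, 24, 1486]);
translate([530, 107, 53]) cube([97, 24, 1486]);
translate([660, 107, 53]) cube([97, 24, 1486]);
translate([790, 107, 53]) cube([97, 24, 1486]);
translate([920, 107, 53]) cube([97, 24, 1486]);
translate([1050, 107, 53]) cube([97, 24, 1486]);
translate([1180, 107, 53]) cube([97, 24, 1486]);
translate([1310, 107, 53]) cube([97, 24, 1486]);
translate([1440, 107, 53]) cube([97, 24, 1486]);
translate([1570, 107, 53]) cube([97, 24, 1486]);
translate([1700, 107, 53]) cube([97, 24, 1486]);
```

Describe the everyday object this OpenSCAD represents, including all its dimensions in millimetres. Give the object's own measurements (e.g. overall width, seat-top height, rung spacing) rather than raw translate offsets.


A fence section. Two 107×107 mm posts, 1613 mm tall, stand on the floor with a clear span of 1726 mm between their inner faces. Two horizontal rails of 107×98 mm section span the gap between the posts with their undersides at z = 266 mm and z = 1344 mm, flush with the posts' −y face. 13 pickets, each 97 mm wide, 24 mm thick and 1486 mm tall, are fixed to the +y face of the rails with their bottoms at z = 53 mm, spaced across the span with a 33 mm gap after the −x post and between neighbouring pickets, with 36 mm left before the +x post.


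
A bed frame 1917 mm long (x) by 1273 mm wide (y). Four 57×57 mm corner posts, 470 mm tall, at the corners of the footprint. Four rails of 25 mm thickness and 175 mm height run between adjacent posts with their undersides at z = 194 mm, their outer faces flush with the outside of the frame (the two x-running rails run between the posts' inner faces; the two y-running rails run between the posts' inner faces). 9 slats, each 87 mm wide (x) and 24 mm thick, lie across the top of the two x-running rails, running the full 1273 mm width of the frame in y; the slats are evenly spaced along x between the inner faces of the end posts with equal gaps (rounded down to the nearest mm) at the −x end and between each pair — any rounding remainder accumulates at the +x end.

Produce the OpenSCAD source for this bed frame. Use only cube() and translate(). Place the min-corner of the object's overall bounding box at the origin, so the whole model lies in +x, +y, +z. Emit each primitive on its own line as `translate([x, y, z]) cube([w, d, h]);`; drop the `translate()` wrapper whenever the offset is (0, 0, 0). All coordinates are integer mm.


// slat z = rail_z + rail_h = 194 + 175 = 369
// slat gap = ⌊(1803 − 9·87) / 10⌋ = 102
cube([57, 57, 470]);
translate([0, 1216, 0]) cube([57, 57, 470]);
translate([1860, 0, 0]) cube([57, 57, 470]);
translate([1860, 1216, 0]) cube([57, 57, 470]);
translate([57, 0, 194]) cube([1803, 25, 175]);
translate([57, 1248, 194]) cube([1803, 25, 175]);
translate([0, 57, 194]) cube([25, 1159, 175]);
translate([1892, 57, 194]) cube([25, 1159, 175]);
translate([159, 0, 369]) cube([87, 1273, 24]);
translate([348, 0, 369]) cube([87, 1273, 24]);
translate([537, 0, 369]) cube([87, 1273, 24]);
translate([726, 0, 369]) cube([87, 1273, 24]);
translate([915, 0, 369]) cube([87, 1273, 24]);
translate([1104, 0, 369]) cube([87, 1273, 24]);
translate([1293, 0, 369]) cube([87, 1273, 24]);
translate([1482, 0, 369]) cube([87, 1273, 24]);
translate([1671, 0, 369]) cube([87, 1273, 24]);


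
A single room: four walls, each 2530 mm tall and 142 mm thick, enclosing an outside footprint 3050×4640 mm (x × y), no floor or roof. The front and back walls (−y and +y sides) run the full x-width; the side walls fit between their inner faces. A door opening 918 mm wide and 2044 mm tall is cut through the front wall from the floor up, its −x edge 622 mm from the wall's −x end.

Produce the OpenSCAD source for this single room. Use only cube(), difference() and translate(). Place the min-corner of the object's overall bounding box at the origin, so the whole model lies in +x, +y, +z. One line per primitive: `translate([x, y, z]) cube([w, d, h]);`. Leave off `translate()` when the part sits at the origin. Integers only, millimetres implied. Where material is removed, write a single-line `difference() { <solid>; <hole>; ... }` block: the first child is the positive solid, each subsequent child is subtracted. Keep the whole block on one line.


difference() { cube([3050, 142, 2530]); translate([622, 0, 0]) cube([918, 142, 2044]); }
translate([0, 4498, 0]) cube([3050, 142, 2530]);
translate([0, 142, 0]) cube([142, 4356, 2530]);
translate([2908, 142, 0]) cube([142, 4356, 2530]);


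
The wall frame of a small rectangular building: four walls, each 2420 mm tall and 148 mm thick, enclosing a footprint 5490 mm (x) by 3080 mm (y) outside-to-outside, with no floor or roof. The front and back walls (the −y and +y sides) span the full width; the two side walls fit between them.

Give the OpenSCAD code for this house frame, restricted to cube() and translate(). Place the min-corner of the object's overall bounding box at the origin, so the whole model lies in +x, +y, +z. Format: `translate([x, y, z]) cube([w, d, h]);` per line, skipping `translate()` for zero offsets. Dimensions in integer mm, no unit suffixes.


cube([5490, 148, 2420]);
translate([0, 2932, 0]) cube([5490, 148, 2420]);
translate([0, 148, 0]) cube([148, 2784, 2420]);
translate([5342, 148, 0]) cube([148, 2784, 2420]);


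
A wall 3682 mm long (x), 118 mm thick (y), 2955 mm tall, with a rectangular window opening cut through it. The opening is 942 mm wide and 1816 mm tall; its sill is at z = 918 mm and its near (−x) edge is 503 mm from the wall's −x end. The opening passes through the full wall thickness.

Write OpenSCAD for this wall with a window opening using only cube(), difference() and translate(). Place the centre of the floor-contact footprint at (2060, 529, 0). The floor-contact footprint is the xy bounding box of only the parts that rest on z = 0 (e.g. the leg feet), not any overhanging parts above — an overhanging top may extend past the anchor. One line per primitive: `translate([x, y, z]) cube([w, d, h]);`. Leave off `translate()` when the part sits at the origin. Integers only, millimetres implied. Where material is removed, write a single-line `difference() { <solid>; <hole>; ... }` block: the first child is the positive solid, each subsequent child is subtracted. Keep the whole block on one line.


difference() { translate([219, 470, 0]) cube([3682, 118, 2955]); translate([722, 470, 918]) cube([942, 118, 1816]); }


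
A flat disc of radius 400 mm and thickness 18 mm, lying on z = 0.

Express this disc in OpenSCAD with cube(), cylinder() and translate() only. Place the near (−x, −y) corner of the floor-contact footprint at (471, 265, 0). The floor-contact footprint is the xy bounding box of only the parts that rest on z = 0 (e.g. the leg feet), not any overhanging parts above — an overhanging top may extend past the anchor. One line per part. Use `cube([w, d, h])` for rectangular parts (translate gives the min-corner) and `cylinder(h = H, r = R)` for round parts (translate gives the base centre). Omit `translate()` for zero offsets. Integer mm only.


translate([871, 665, 0]) cylinder(h = 18, r = 400);


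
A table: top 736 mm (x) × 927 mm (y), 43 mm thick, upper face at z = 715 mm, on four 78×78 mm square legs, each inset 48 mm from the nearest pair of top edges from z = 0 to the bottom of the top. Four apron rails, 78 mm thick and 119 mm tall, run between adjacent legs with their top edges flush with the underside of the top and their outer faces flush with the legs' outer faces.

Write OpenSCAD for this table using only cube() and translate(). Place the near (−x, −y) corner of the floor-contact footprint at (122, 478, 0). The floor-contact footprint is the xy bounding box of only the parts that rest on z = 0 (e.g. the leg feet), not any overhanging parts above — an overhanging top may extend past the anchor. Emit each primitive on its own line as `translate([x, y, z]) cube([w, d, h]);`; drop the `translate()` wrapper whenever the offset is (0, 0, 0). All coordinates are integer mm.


translate([74, 430, 672]) cube([736, 927, 43]);
translate([122, 478, 0]) cube([78, 78, 672]);
translate([684, 478, 0]) cube([78, 78, 672]);
translate([122, 1231, 0]) cube([78, 78, 672]);
translate([684, 1231, 0]) cube([78, 78, 672]);
translate([200, 478, 553]) cube([484, 78, 119]);
translate([200, 1231, 553]) cube([484, 78, 119]);
translate([122, 556, 553]) cube([78, 675, 119]);
translate([684, 556, 553]) cube([78, 675, 119]);


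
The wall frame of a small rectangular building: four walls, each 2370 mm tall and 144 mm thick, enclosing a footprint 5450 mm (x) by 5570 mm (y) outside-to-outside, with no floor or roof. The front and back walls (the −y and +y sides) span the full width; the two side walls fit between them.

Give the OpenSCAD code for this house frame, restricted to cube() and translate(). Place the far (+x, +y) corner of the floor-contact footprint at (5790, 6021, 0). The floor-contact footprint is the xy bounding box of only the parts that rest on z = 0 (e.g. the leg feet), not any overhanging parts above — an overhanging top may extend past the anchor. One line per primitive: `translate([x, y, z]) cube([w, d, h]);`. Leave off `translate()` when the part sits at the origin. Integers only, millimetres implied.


translate([340, 451, 0]) cube([5450, 144, 2370]);
translate([340, 5877, 0]) cube([5450, 144, 2370]);
translate([340, 595, 0]) cube([144, 5282, 2370]);
translate([5646, 595, 0]) cube([144, 5282, 2370]);


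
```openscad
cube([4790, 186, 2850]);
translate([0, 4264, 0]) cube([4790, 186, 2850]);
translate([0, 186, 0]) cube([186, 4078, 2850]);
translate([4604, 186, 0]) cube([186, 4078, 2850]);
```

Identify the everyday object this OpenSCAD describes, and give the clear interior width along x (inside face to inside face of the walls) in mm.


A house (or room) frame. The interior width is 4418 mm.

Four 2850 mm walls enclosing a rectangle with no floor or roof — a room or house frame. Outside width is 4790 mm and wall thickness is 186 mm, so the interior width is 4790 − 2 × 186 = 4418 mm.


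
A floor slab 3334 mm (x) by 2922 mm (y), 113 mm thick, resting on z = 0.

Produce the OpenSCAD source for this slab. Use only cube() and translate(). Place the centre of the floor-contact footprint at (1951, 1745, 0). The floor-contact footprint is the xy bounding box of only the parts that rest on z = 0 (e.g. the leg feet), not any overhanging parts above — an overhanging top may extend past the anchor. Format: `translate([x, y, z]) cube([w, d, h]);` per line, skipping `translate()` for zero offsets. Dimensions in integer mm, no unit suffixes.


translate([284, 284, 0]) cube([3334, 2922, 113]);


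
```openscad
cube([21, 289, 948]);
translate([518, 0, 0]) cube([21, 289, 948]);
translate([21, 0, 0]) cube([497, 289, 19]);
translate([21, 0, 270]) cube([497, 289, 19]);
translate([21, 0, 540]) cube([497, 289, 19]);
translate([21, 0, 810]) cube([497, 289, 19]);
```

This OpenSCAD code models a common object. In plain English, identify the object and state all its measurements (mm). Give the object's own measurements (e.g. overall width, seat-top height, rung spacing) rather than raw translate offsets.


An open bookshelf. Two side panels, each 21 mm thick, 289 mm deep and 948 mm tall, stand 539 mm apart (outside-to-outside). Between them sit 4 shelves, each 19 mm thick and 289 mm deep, spanning the full gap between the sides. The bottom shelf rests on the floor (its underside at z = 0) and the clear gap between one shelf's top and the next shelf's underside is 251 mm.


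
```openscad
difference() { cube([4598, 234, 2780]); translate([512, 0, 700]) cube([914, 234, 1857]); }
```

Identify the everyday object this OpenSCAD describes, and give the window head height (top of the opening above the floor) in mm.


A wall with a window opening. The window head height is 2557 mm.

A wall with a rectangular opening subtracted — a window. Sill at z = 700, opening 1857 mm tall, so the head is at 700 + 1857 = 2557 mm.


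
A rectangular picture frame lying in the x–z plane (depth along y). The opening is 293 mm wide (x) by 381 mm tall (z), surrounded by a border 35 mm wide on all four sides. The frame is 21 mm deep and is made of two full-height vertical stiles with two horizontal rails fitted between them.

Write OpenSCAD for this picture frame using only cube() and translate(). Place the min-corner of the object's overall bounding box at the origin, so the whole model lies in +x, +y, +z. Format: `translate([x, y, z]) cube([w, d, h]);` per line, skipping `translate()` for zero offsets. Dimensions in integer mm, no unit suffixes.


cube([35, 21, 451]);
translate([328, 0, 0]) cube([35, 21, 451]);
translate([35, 0, 0]) cube([293, 21, 35]);
translate([35, 0, 416]) cube([293, 21, 35]);


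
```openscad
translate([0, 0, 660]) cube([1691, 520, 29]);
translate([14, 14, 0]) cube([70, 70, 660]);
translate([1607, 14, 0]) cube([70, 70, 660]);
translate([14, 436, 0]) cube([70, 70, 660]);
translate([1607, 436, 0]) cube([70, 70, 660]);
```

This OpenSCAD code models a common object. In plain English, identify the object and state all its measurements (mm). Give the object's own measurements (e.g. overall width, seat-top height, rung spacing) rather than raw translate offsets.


A table: top 1691 mm (x) × 520 mm (y), 29 mm thick, upper face at z = 689 mm, on four 70×70 mm square legs, each inset 14 mm from the nearest pair of top edges from z = 0 to the bottom of the top.


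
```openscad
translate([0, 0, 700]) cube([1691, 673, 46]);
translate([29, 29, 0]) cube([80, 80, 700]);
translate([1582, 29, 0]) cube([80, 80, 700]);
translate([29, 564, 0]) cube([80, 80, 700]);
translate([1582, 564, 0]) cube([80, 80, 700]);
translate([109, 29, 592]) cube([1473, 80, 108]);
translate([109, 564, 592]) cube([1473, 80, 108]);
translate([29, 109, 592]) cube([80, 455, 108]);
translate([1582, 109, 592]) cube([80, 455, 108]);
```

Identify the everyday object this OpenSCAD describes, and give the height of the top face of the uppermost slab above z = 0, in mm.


A table. The table height is 746 mm.

A 1691×673×46 slab sits at z = 700 on four 80 mm square posts — a table. The top surface is at 700 + 46 = 746 mm.


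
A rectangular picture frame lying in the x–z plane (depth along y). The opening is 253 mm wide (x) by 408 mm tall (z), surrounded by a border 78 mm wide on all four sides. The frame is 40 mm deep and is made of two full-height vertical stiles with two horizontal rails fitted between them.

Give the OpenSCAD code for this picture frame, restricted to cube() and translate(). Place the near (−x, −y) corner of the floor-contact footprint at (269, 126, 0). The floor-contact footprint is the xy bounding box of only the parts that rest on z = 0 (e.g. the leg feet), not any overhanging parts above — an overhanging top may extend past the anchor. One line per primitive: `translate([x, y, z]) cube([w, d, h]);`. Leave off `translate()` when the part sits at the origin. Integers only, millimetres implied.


translate([269, 126, 0]) cube([78, 40, 564]);
translate([600, 126, 0]) cube([78, 40, 564]);
translate([347, 126, 0]) cube([253, 40, 78]);
translate([347, 126, 486]) cube([253, 40, 78]);


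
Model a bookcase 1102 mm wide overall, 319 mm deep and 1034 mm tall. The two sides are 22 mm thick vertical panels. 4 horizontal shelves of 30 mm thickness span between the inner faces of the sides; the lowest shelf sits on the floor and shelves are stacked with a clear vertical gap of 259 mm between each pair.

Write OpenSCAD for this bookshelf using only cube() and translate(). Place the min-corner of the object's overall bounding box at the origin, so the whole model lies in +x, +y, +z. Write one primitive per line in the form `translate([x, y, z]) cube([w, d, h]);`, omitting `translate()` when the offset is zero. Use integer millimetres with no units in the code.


cube([22, 319, 1034]);
translate([1080, 0, 0]) cube([22, 319, 1034]);
translate([22, 0, 0]) cube([1058, 319, 30]);
translate([22, 0, 289]) cube([1058, 319, 30]);
translate([22, 0, 578]) cube([1058, 319, 30]);
translate([22, 0, 867]) cube([1058, 319, 30]);


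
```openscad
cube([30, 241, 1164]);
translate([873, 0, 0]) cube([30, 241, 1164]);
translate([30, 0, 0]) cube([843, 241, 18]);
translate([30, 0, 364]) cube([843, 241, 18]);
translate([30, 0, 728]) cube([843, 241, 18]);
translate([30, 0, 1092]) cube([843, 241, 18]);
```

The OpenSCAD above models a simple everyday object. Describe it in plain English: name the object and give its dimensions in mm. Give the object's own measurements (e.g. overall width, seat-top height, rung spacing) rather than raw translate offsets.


An open bookshelf. Two side panels, each 30 mm thick, 241 mm deep and 1164 mm tall, stand 903 mm apart (outside-to-outside). Between them sit 4 shelves, each 18 mm thick and 241 mm deep, spanning the full gap between the sides. The bottom shelf rests on the floor (its underside at z = 0) and the clear gap between one shelf's top and the next shelf's underside is 346 mm.


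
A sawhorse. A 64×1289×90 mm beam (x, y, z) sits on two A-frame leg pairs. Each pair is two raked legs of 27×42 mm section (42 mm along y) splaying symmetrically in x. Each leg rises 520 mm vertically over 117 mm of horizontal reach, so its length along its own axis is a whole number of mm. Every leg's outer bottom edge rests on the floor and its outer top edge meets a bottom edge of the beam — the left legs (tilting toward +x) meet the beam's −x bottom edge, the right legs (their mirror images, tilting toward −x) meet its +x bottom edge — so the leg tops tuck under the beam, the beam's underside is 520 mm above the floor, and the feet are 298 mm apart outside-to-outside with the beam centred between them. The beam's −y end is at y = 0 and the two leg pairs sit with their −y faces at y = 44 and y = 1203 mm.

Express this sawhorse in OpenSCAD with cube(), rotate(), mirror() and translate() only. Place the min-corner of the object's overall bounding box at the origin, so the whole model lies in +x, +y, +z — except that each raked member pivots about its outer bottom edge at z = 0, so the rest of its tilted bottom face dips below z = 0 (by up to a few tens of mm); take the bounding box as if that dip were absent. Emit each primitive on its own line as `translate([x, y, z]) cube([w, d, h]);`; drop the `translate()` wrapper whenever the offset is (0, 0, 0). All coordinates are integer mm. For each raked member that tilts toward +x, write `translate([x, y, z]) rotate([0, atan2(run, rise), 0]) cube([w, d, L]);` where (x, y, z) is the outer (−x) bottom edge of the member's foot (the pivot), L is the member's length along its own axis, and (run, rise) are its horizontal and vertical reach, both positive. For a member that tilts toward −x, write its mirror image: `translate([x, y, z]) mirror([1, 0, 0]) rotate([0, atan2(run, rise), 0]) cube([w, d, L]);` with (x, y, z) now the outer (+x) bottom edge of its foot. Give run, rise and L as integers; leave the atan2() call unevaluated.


translate([117, 0, 520]) cube([64, 1289, 90]);
translate([0, 44, 0]) rotate([0, atan2(117, 520), 0]) cube([27, 42, 533]);
translate([298, 44, 0]) mirror([1, 0, 0]) rotate([0, atan2(117, 520), 0]) cube([27, 42, 533]);
translate([0, 1203, 0]) rotate([0, atan2(117, 520), 0]) cube([27, 42, 533]);
translate([298, 1203, 0]) mirror([1, 0, 0]) rotate([0, atan2(117, 520), 0]) cube([27, 42, 533]);


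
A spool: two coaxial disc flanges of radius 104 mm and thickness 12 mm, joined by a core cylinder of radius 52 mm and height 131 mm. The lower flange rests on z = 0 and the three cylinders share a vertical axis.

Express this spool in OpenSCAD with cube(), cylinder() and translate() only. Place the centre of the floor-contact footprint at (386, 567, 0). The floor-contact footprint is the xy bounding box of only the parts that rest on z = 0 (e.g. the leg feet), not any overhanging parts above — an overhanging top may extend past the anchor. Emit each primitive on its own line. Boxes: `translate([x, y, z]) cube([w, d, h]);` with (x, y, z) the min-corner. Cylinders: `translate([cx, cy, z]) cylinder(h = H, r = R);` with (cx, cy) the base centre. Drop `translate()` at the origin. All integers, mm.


translate([386, 567, 0]) cylinder(h = 12, r = 104);
translate([386, 567, 12]) cylinder(h = 131, r = 52);
translate([386, 567, 143]) cylinder(h = 12, r = 104);


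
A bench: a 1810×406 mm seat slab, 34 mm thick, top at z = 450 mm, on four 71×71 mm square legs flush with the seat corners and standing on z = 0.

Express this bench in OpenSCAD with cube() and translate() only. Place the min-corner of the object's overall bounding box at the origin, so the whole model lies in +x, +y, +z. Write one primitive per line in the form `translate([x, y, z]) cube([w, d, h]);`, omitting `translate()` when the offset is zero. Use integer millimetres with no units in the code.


// leg_h = 450 − 34 = 416
translate([0, 0, 416]) cube([1810, 406, 34]);
cube([71, 71, 416]);
translate([0, 335, 0]) cube([71, 71, 416]);
translate([1739, 0, 0]) cube([71, 71, 416]);
translate([1739, 335, 0]) cube([71, 71, 416]);


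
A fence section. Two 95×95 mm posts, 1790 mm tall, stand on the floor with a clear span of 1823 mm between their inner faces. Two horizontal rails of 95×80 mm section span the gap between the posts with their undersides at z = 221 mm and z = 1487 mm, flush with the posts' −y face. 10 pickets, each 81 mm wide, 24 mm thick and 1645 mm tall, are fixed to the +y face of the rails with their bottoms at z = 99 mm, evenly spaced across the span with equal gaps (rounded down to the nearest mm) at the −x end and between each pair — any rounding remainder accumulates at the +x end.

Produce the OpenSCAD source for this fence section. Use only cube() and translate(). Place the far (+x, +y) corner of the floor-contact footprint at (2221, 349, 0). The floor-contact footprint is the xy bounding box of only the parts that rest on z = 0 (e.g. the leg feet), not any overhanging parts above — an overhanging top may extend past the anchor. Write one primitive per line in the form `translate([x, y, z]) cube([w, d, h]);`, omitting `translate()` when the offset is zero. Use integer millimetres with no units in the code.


translate([208, 254, 0]) cube([95, 95, 1790]);
translate([2126, 254, 0]) cube([95, 95, 1790]);
translate([303, 254, 221]) cube([1823, 95, 80]);
translate([303, 254, 1487]) cube([1823, 95, 80]);
translate([395, 349, 99]) cube([81, 24, 1645]);
translate([568, 349, 99]) cube([81, 24, 1645]);
translate([741, 349, 99]) cube([81, 24, 1645]);
translate([914, 349, 99]) cube([81, 24, 1645]);
translate([1087, 349, 99]) cube([81, 24, 1645]);
translate([1260, 349, 99]) cube([81, 24, 1645]);
translate([1433, 349, 99]) cube([81, 24, 1645]);
translate([1606, 349, 99]) cube([81, 24, 1645]);
translate([1779, 349, 99]) cube([81, 24, 1645]);
translate([1952, 349, 99]) cube([81, 24, 1645]);
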